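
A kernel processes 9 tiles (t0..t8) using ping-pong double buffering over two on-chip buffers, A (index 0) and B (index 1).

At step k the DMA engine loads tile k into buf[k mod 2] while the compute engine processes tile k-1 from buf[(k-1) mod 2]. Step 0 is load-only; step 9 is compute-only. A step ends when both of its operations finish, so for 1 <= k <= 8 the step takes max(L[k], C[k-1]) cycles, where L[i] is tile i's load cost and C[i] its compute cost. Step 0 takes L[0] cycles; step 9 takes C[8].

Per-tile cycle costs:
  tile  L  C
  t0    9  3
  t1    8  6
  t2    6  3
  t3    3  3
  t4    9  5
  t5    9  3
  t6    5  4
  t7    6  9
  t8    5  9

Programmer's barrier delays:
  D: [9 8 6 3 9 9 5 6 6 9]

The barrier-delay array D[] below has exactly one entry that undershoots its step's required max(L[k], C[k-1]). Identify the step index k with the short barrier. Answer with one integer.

hazard at step 8

[0] required=L[0]=9=9 vs D=9 ok
[1] required=max(L[1]=8,C[0]=3)=8 vs D=8 ok
[2] required=max(L[2]=6,C[1]=6)=6 vs D=6 ok
[3] required=max(L[3]=3,C[2]=3)=3 vs D=3 ok
[4] required=max(L[4]=9,C[3]=3)=9 vs D=9 ok
[5] required=max(L[5]=9,C[4]=5)=9 vs D=9 ok
[6] required=max(L[6]=5,C[5]=3)=5 vs D=5 ok
[7] required=max(L[7]=6,C[6]=4)=6 vs D=6 ok
[8] required=max(L[8]=5,C[7]=9)=9 vs D=6 SHORT
[9] required=C[8]=9=9 vs D=9 ok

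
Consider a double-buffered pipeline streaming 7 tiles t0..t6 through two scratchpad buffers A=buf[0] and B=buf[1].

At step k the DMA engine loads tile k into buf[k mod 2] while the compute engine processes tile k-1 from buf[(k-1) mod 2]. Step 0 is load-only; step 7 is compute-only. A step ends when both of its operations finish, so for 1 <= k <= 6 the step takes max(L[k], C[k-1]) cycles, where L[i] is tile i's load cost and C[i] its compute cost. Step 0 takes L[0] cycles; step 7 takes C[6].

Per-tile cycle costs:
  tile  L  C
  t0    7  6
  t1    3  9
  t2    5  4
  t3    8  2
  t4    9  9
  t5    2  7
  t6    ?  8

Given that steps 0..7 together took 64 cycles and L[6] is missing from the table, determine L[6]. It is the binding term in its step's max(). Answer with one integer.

L[6] = 8

step 0: dur = L[0]=7 = 7
step 1: dur = max(L[1]=3, C[0]=6) = 6
step 2: dur = max(L[2]=5, C[1]=9) = 9
step 3: dur = max(L[3]=8, C[2]=4) = 8
step 4: dur = max(L[4]=9, C[3]=2) = 9
step 5: dur = max(L[5]=2, C[4]=9) = 9
step 6: dur = max(L[6]=?, C[5]=7) = L[6]  (unknown; binding)
step 7: dur = C[6]=8 = 8
sum of known step durations = 56
dur[6] = total - known = 64 - 56 = 8
L[6] is the binding max in step 6, so L[6] = dur[6] = 8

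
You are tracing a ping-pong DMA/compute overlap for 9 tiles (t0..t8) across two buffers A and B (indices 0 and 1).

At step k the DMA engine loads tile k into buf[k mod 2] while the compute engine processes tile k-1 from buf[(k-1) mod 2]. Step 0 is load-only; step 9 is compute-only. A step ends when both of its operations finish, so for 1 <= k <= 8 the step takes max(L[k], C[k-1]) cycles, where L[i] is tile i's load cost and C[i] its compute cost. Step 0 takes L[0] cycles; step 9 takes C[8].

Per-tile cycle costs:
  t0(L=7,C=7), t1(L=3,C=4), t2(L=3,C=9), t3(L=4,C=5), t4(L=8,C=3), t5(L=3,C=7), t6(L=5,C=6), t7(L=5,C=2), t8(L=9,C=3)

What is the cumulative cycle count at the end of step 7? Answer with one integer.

step 0: L[0]=7 → dur=7, Σ=7 | A=load:t0 B=idle [load-only]
step 1: L[1]=3 C[0]=7 → dur=7, Σ=14 | A=compute:t0 B=load:t1 [compute-bound]
step 2: L[2]=3 C[1]=4 → dur=4, Σ=18 | A=load:t2 B=compute:t1 [compute-bound]
step 3: L[3]=4 C[2]=9 → dur=9, Σ=27 | A=compute:t2 B=load:t3 [compute-bound]
step 4: L[4]=8 C[3]=5 → dur=8, Σ=35 | A=load:t4 B=compute:t3 [load-bound]
step 5: L[5]=3 C[4]=3 → dur=3, Σ=38 | A=compute:t4 B=load:t5 [tied]
step 6: L[6]=5 C[5]=7 → dur=7, Σ=45 | A=load:t6 B=compute:t5 [compute-bound]
step 7: L[7]=5 C[6]=6 → dur=6, Σ=51 | A=compute:t6 B=load:t7 [compute-bound]
step 8: L[8]=9 C[7]=2 → dur=9, Σ=60 | A=load:t8 B=compute:t7 [load-bound]
step 9: C[8]=3 → dur=3, Σ=63 | A=compute:t8 B=idle [compute-only]

end_cycle[7] = 51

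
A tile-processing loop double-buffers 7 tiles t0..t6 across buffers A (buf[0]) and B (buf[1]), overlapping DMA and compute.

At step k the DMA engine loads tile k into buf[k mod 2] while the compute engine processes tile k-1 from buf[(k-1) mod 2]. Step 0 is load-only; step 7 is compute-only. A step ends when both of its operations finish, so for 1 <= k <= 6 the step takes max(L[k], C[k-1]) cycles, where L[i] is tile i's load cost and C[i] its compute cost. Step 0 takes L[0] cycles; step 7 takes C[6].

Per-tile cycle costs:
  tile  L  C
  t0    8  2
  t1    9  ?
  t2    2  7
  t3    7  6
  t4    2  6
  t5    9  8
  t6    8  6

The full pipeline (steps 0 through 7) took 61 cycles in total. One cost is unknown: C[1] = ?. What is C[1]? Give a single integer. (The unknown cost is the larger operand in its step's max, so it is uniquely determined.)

step 0 = dur = L[0]=8 = 8
step 1 = dur = max(L[1]=9, C[0]=2) = 9
step 2 = dur = max(L[2]=2, C[1]=?) = C[1]  (unknown; binding)
step 3 = dur = max(L[3]=7, C[2]=7) = 7
step 4 = dur = max(L[4]=2, C[3]=6) = 6
step 5 = dur = max(L[5]=9, C[4]=6) = 9
step 6 = dur = max(L[6]=8, C[5]=8) = 8
step 7 = dur = C[6]=6 = 6
sum of known step durations = 53
dur[2] = total - known = 61 - 53 = 8
C[1] is the binding max in step 2, so C[1] = dur[2] = 8

C[1] = 8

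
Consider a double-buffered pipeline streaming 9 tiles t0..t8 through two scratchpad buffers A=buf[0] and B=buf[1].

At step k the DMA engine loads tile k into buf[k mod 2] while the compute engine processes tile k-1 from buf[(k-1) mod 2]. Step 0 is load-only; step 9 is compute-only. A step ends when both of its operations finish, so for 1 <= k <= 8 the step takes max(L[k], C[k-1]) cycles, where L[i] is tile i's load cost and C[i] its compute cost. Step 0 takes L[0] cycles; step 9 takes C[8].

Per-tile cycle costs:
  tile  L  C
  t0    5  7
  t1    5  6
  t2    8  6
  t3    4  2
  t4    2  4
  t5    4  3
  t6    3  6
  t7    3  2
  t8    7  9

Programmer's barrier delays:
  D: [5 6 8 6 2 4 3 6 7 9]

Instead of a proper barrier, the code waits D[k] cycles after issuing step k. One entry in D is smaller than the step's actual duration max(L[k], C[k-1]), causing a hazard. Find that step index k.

hazard at step 1

[0] required=L[0]=5=5 vs D=5 ok
[1] required=max(L[1]=5,C[0]=7)=7 vs D=6 SHORT
[2] required=max(L[2]=8,C[1]=6)=8 vs D=8 ok
[3] required=max(L[3]=4,C[2]=6)=6 vs D=6 ok
[4] required=max(L[4]=2,C[3]=2)=2 vs D=2 ok
[5] required=max(L[5]=4,C[4]=4)=4 vs D=4 ok
[6] required=max(L[6]=3,C[5]=3)=3 vs D=3 ok
[7] required=max(L[7]=3,C[6]=6)=6 vs D=6 ok
[8] required=max(L[8]=7,C[7]=2)=7 vs D=7 ok
[9] required=C[8]=9=9 vs D=9 ok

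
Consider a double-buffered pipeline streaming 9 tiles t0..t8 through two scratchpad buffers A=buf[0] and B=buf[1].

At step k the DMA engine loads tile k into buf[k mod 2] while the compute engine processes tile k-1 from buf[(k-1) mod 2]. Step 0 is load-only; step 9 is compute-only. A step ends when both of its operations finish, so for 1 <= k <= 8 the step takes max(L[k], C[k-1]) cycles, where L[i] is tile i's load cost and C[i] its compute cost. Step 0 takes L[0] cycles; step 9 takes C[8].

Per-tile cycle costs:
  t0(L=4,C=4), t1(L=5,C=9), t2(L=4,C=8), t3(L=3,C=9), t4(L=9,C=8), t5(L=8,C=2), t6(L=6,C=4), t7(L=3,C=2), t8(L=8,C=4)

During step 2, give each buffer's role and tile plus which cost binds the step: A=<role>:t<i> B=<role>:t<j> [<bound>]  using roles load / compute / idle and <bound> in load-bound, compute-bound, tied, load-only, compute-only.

step 2: A=load:t2 B=compute:t1 [compute-bound]

  0. 4=4c; end=4; A:t0 B:-
  1. max(5,4)=5c; end=9; A:t0 B:t1
  2. max(4,9)=9c; end=18; A:t2 B:t1
  3. max(3,8)=8c; end=26; A:t2 B:t3
  4. max(9,9)=9c; end=35; A:t4 B:t3
  5. max(8,8)=8c; end=43; A:t4 B:t5
  6. max(6,2)=6c; end=49; A:t6 B:t5
  7. max(3,4)=4c; end=53; A:t6 B:t7
  8. max(8,2)=8c; end=61; A:t8 B:t7
  9. 4=4c; end=65; A:t8 B:t7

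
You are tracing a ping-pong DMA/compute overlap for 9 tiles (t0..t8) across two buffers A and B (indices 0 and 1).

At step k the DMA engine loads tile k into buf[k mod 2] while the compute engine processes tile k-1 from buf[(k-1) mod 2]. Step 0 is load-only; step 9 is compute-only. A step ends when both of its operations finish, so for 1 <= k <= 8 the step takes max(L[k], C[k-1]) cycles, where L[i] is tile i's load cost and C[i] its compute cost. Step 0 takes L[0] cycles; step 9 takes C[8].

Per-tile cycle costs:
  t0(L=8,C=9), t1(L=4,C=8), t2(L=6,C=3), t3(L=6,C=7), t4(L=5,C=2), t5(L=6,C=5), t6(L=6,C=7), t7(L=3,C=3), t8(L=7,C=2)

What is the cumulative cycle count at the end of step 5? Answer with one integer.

step 0: L[0]=8 → dur=8, Σ=8 | A=load:t0 B=idle [load-only]
step 1: L[1]=4 C[0]=9 → dur=9, Σ=17 | A=compute:t0 B=load:t1 [compute-bound]
step 2: L[2]=6 C[1]=8 → dur=8, Σ=25 | A=load:t2 B=compute:t1 [compute-bound]
step 3: L[3]=6 C[2]=3 → dur=6, Σ=31 | A=compute:t2 B=load:t3 [load-bound]
step 4: L[4]=5 C[3]=7 → dur=7, Σ=38 | A=load:t4 B=compute:t3 [compute-bound]
step 5: L[5]=6 C[4]=2 → dur=6, Σ=44 | A=compute:t4 B=load:t5 [load-bound]
step 6: L[6]=6 C[5]=5 → dur=6, Σ=50 | A=load:t6 B=compute:t5 [load-bound]
step 7: L[7]=3 C[6]=7 → dur=7, Σ=57 | A=compute:t6 B=load:t7 [compute-bound]
step 8: L[8]=7 C[7]=3 → dur=7, Σ=64 | A=load:t8 B=compute:t7 [load-bound]
step 9: C[8]=2 → dur=2, Σ=66 | A=compute:t8 B=idle [compute-only]

end_cycle[5] = 44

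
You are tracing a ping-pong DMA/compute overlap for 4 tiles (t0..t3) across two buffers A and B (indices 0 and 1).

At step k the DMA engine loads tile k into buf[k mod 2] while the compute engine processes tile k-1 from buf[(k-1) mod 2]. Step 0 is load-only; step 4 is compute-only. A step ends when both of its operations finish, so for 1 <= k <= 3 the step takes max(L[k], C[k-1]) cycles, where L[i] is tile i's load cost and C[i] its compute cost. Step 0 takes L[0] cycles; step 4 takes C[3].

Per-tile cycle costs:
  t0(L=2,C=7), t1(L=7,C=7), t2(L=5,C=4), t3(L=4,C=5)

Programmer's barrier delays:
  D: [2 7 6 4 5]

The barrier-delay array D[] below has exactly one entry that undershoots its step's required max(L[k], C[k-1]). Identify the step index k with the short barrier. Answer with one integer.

step 0: need L[0]=2 = 2; D[0]=2 ok
step 1: need max(L[1]=7,C[0]=7) = 7; D[1]=7 ok
step 2: need max(L[2]=5,C[1]=7) = 7; D[2]=6 SHORT
step 3: need max(L[3]=4,C[2]=4) = 4; D[3]=4 ok
step 4: need C[3]=5 = 5; D[4]=5 ok

hazard at step 2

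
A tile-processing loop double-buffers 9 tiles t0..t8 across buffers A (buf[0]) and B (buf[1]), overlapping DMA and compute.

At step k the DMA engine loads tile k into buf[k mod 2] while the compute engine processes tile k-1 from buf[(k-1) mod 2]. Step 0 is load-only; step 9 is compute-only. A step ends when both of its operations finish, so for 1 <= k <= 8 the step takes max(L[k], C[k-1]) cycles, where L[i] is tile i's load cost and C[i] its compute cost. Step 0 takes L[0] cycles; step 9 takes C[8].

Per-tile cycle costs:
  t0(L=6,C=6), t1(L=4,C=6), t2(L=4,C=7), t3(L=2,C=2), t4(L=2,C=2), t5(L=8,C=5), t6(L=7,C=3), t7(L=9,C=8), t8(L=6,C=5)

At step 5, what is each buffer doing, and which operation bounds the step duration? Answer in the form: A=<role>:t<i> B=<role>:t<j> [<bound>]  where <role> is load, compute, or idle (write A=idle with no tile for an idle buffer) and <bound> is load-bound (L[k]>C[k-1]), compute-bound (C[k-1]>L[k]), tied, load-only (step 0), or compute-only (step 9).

step 5: A=compute:t4 B=load:t5 [load-bound]

k=0 load=t0/6c comp=- wait=6 total=6
k=1 load=t1/4c comp=t0/6c wait=6 total=12
k=2 load=t2/4c comp=t1/6c wait=6 total=18
k=3 load=t3/2c comp=t2/7c wait=7 total=25
k=4 load=t4/2c comp=t3/2c wait=2 total=27
k=5 load=t5/8c comp=t4/2c wait=8 total=35
k=6 load=t6/7c comp=t5/5c wait=7 total=42
k=7 load=t7/9c comp=t6/3c wait=9 total=51
k=8 load=t8/6c comp=t7/8c wait=8 total=59
k=9 load=- comp=t8/5c wait=5 total=64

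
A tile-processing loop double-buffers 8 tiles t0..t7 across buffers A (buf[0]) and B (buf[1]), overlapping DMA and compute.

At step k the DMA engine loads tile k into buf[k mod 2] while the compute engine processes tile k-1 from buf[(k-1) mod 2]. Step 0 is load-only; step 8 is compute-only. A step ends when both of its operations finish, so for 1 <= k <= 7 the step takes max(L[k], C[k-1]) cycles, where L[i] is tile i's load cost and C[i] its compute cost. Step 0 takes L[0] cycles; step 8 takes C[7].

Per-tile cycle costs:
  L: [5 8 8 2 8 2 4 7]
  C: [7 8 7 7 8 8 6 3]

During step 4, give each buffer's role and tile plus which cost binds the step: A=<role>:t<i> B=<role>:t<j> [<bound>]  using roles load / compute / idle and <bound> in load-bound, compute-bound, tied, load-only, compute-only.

step 4: A=load:t4 B=compute:t3 [load-bound]

step 0: L[0]=5 → dur=5, Σ=5 | A=load:t0 B=idle [load-only]
step 1: L[1]=8 C[0]=7 → dur=8, Σ=13 | A=compute:t0 B=load:t1 [load-bound]
step 2: L[2]=8 C[1]=8 → dur=8, Σ=21 | A=load:t2 B=compute:t1 [tied]
step 3: L[3]=2 C[2]=7 → dur=7, Σ=28 | A=compute:t2 B=load:t3 [compute-bound]
step 4: L[4]=8 C[3]=7 → dur=8, Σ=36 | A=load:t4 B=compute:t3 [load-bound]
step 5: L[5]=2 C[4]=8 → dur=8, Σ=44 | A=compute:t4 B=load:t5 [compute-bound]
step 6: L[6]=4 C[5]=8 → dur=8, Σ=52 | A=load:t6 B=compute:t5 [compute-bound]
step 7: L[7]=7 C[6]=6 → dur=7, Σ=59 | A=compute:t6 B=load:t7 [load-bound]
step 8: C[7]=3 → dur=3, Σ=62 | A=idle B=compute:t7 [compute-only]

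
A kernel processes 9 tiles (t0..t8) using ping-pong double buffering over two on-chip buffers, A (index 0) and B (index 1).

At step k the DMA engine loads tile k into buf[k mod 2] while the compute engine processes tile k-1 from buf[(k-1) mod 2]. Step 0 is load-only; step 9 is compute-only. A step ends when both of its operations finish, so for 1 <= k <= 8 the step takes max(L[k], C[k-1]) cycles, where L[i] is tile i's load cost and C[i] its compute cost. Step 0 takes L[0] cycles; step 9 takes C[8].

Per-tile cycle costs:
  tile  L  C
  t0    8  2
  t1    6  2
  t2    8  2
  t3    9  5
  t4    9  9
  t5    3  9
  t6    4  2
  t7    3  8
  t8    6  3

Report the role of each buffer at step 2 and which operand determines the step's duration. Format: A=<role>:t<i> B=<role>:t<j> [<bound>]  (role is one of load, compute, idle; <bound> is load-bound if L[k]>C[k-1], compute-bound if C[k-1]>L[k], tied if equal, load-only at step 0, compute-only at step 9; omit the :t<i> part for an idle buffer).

step 0: L[0]=8 → dur=8, Σ=8 | A=load:t0 B=idle [load-only]
step 1: L[1]=6 C[0]=2 → dur=6, Σ=14 | A=compute:t0 B=load:t1 [load-bound]
step 2: L[2]=8 C[1]=2 → dur=8, Σ=22 | A=load:t2 B=compute:t1 [load-bound]
step 3: L[3]=9 C[2]=2 → dur=9, Σ=31 | A=compute:t2 B=load:t3 [load-bound]
step 4: L[4]=9 C[3]=5 → dur=9, Σ=40 | A=load:t4 B=compute:t3 [load-bound]
step 5: L[5]=3 C[4]=9 → dur=9, Σ=49 | A=compute:t4 B=load:t5 [compute-bound]
step 6: L[6]=4 C[5]=9 → dur=9, Σ=58 | A=load:t6 B=compute:t5 [compute-bound]
step 7: L[7]=3 C[6]=2 → dur=3, Σ=61 | A=compute:t6 B=load:t7 [load-bound]
step 8: L[8]=6 C[7]=8 → dur=8, Σ=69 | A=load:t8 B=compute:t7 [compute-bound]
step 9: C[8]=3 → dur=3, Σ=72 | A=compute:t8 B=idle [compute-only]

step 2: A=load:t2 B=compute:t1 [load-bound]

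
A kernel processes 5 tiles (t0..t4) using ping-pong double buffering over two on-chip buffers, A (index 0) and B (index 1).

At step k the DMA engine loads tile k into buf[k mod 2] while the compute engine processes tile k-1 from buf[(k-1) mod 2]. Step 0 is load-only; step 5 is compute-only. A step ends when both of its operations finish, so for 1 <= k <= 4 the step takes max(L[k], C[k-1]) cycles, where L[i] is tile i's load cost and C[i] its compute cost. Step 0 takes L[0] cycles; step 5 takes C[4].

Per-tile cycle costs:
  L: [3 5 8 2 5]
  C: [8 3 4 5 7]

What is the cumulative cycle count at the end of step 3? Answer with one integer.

end_cycle[3] = 23

[0] DMA t0→A (3c) ∥ CU idle ⇒ 3c, clock 3
[1] DMA t1→B (5c) ∥ CU A:t0 (8c) ⇒ 8c, clock 11
[2] DMA t2→A (8c) ∥ CU B:t1 (3c) ⇒ 8c, clock 19
[3] DMA t3→B (2c) ∥ CU A:t2 (4c) ⇒ 4c, clock 23
[4] DMA t4→A (5c) ∥ CU B:t3 (5c) ⇒ 5c, clock 28
[5] DMA idle ∥ CU A:t4 (7c) ⇒ 7c, clock 35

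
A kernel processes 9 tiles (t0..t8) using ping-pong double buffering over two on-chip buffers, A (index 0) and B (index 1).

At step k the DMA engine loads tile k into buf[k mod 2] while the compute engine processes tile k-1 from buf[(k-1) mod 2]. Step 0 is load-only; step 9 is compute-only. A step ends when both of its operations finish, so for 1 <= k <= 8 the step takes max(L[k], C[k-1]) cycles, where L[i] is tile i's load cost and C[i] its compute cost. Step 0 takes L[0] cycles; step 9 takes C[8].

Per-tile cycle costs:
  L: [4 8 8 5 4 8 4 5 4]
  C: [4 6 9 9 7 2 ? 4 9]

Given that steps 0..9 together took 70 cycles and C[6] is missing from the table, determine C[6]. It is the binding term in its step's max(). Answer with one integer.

C[6] = 7

step 0 = dur = L[0]=4 = 4
step 1 = dur = max(L[1]=8, C[0]=4) = 8
step 2 = dur = max(L[2]=8, C[1]=6) = 8
step 3 = dur = max(L[3]=5, C[2]=9) = 9
step 4 = dur = max(L[4]=4, C[3]=9) = 9
step 5 = dur = max(L[5]=8, C[4]=7) = 8
step 6 = dur = max(L[6]=4, C[5]=2) = 4
step 7 = dur = max(L[7]=5, C[6]=?) = C[6]  (unknown; binding)
step 8 = dur = max(L[8]=4, C[7]=4) = 4
step 9 = dur = C[8]=9 = 9
sum of known step durations = 63
dur[7] = total - known = 70 - 63 = 7
C[6] is the binding max in step 7, so C[6] = dur[7] = 7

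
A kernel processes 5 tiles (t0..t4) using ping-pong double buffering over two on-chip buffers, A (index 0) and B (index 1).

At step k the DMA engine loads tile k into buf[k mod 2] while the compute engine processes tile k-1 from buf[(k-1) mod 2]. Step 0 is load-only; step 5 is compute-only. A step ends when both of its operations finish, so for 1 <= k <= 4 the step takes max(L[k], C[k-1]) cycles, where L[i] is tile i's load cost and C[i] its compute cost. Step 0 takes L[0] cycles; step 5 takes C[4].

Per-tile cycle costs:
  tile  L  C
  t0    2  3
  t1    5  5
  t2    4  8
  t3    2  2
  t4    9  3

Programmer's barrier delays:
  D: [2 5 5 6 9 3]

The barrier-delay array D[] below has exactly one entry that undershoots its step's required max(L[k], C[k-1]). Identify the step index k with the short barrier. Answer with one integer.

[0] required=L[0]=2=2 vs D=2 ok
[1] required=max(L[1]=5,C[0]=3)=5 vs D=5 ok
[2] required=max(L[2]=4,C[1]=5)=5 vs D=5 ok
[3] required=max(L[3]=2,C[2]=8)=8 vs D=6 SHORT
[4] required=max(L[4]=9,C[3]=2)=9 vs D=9 ok
[5] required=C[4]=3=3 vs D=3 ok

hazard at step 3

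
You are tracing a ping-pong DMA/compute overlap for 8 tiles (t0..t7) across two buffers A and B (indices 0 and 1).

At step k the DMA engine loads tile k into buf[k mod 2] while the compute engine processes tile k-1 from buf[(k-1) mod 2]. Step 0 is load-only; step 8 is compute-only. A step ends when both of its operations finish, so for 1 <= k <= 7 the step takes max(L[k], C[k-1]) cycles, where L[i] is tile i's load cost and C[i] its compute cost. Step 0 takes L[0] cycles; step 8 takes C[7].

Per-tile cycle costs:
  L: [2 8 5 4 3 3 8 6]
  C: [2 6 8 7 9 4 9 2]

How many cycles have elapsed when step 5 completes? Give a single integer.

end_cycle[5] = 40

  0. 2=2c; end=2; A:t0 B:-
  1. max(8,2)=8c; end=10; A:t0 B:t1
  2. max(5,6)=6c; end=16; A:t2 B:t1
  3. max(4,8)=8c; end=24; A:t2 B:t3
  4. max(3,7)=7c; end=31; A:t4 B:t3
  5. max(3,9)=9c; end=40; A:t4 B:t5
  6. max(8,4)=8c; end=48; A:t6 B:t5
  7. max(6,9)=9c; end=57; A:t6 B:t7
  8. 2=2c; end=59; A:t6 B:t7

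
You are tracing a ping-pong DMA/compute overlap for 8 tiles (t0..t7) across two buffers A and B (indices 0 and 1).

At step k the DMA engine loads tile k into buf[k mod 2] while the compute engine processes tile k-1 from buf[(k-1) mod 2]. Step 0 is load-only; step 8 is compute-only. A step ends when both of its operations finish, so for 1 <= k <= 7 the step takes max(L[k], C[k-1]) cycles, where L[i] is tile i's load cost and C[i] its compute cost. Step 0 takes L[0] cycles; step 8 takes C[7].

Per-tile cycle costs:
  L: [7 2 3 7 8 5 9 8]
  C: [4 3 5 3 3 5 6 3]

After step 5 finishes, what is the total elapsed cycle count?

end_cycle[5] = 34

  0. 7=7c; end=7; A:t0 B:-
  1. max(2,4)=4c; end=11; A:t0 B:t1
  2. max(3,3)=3c; end=14; A:t2 B:t1
  3. max(7,5)=7c; end=21; A:t2 B:t3
  4. max(8,3)=8c; end=29; A:t4 B:t3
  5. max(5,3)=5c; end=34; A:t4 B:t5
  6. max(9,5)=9c; end=43; A:t6 B:t5
  7. max(8,6)=8c; end=51; A:t6 B:t7
  8. 3=3c; end=54; A:t6 B:t7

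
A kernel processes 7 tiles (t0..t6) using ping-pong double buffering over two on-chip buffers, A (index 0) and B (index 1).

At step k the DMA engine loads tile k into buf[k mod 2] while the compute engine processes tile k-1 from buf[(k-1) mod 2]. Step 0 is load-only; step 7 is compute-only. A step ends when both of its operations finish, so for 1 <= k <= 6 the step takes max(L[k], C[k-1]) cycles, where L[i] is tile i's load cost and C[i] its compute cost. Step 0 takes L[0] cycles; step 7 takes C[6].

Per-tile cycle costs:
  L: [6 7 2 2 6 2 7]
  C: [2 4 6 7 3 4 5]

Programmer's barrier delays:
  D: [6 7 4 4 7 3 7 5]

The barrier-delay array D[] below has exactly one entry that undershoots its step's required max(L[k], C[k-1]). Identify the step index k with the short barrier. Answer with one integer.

hazard at step 3

[0] required=L[0]=6=6 vs D=6 ok
[1] required=max(L[1]=7,C[0]=2)=7 vs D=7 ok
[2] required=max(L[2]=2,C[1]=4)=4 vs D=4 ok
[3] required=max(L[3]=2,C[2]=6)=6 vs D=4 SHORT
[4] required=max(L[4]=6,C[3]=7)=7 vs D=7 ok
[5] required=max(L[5]=2,C[4]=3)=3 vs D=3 ok
[6] required=max(L[6]=7,C[5]=4)=7 vs D=7 ok
[7] required=C[6]=5=5 vs D=5 ok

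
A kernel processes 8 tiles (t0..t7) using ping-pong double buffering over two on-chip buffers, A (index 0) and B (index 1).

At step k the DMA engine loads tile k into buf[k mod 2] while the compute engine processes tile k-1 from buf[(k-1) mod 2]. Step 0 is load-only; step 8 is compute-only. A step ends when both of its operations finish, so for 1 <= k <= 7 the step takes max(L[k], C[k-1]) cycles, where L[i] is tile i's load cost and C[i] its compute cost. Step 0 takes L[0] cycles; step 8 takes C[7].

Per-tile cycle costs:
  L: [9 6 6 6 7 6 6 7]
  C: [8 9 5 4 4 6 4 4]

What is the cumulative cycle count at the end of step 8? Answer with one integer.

  0. 9=9c; end=9; A:t0 B:-
  1. max(6,8)=8c; end=17; A:t0 B:t1
  2. max(6,9)=9c; end=26; A:t2 B:t1
  3. max(6,5)=6c; end=32; A:t2 B:t3
  4. max(7,4)=7c; end=39; A:t4 B:t3
  5. max(6,4)=6c; end=45; A:t4 B:t5
  6. max(6,6)=6c; end=51; A:t6 B:t5
  7. max(7,4)=7c; end=58; A:t6 B:t7
  8. 4=4c; end=62; A:t6 B:t7

end_cycle[8] = 62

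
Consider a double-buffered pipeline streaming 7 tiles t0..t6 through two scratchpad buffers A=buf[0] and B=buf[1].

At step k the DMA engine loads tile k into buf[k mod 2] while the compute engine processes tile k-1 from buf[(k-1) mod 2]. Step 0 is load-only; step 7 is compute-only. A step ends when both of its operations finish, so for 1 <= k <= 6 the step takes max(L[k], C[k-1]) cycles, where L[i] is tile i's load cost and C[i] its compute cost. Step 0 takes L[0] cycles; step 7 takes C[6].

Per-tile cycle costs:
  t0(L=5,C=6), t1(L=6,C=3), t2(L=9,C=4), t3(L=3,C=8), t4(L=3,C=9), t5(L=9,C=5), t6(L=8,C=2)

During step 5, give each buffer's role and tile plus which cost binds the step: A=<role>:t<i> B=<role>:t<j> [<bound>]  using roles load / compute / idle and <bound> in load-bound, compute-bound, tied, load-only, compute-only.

k=0 load=t0/5c comp=- wait=5 total=5
k=1 load=t1/6c comp=t0/6c wait=6 total=11
k=2 load=t2/9c comp=t1/3c wait=9 total=20
k=3 load=t3/3c comp=t2/4c wait=4 total=24
k=4 load=t4/3c comp=t3/8c wait=8 total=32
k=5 load=t5/9c comp=t4/9c wait=9 total=41
k=6 load=t6/8c comp=t5/5c wait=8 total=49
k=7 load=- comp=t6/2c wait=2 total=51

step 5: A=compute:t4 B=load:t5 [tied]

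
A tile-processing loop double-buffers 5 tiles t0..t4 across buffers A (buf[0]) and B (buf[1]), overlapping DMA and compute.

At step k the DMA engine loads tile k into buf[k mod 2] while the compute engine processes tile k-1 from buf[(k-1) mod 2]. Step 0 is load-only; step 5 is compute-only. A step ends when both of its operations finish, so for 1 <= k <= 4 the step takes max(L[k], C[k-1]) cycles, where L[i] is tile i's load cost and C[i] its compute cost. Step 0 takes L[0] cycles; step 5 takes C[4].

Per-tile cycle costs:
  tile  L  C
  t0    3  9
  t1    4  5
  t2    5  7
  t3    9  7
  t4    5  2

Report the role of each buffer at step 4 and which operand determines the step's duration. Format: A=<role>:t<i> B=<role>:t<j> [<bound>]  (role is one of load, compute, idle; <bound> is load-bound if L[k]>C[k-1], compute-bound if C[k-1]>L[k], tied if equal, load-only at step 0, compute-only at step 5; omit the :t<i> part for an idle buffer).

k=0 load=t0/3c comp=- wait=3 total=3
k=1 load=t1/4c comp=t0/9c wait=9 total=12
k=2 load=t2/5c comp=t1/5c wait=5 total=17
k=3 load=t3/9c comp=t2/7c wait=9 total=26
k=4 load=t4/5c comp=t3/7c wait=7 total=33
k=5 load=- comp=t4/2c wait=2 total=35

step 4: A=load:t4 B=compute:t3 [compute-bound]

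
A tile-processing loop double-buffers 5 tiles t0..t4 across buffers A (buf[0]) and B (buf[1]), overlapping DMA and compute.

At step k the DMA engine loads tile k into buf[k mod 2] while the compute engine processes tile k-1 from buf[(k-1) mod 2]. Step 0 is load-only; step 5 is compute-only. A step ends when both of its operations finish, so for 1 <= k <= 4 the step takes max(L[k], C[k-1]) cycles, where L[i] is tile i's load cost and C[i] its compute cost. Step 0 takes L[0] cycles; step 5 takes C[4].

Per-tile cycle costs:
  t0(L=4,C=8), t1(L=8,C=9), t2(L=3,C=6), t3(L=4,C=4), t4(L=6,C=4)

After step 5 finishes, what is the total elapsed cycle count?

end_cycle[5] = 37

[0] DMA t0→A (4c) ∥ CU idle ⇒ 4c, clock 4
[1] DMA t1→B (8c) ∥ CU A:t0 (8c) ⇒ 8c, clock 12
[2] DMA t2→A (3c) ∥ CU B:t1 (9c) ⇒ 9c, clock 21
[3] DMA t3→B (4c) ∥ CU A:t2 (6c) ⇒ 6c, clock 27
[4] DMA t4→A (6c) ∥ CU B:t3 (4c) ⇒ 6c, clock 33
[5] DMA idle ∥ CU A:t4 (4c) ⇒ 4c, clock 37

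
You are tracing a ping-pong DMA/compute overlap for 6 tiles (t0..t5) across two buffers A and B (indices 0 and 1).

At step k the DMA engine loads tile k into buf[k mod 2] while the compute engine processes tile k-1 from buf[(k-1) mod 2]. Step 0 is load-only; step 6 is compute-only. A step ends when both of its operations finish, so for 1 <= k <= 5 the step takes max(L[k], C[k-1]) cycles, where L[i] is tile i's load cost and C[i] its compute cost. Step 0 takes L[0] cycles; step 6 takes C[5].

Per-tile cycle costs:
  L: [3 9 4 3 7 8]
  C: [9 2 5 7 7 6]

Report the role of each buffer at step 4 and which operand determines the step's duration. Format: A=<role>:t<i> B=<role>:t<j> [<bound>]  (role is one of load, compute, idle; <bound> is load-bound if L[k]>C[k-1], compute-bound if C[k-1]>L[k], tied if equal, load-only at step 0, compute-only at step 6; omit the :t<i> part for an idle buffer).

k=0 load=t0/3c comp=- wait=3 total=3
k=1 load=t1/9c comp=t0/9c wait=9 total=12
k=2 load=t2/4c comp=t1/2c wait=4 total=16
k=3 load=t3/3c comp=t2/5c wait=5 total=21
k=4 load=t4/7c comp=t3/7c wait=7 total=28
k=5 load=t5/8c comp=t4/7c wait=8 total=36
k=6 load=- comp=t5/6c wait=6 total=42

step 4: A=load:t4 B=compute:t3 [tied]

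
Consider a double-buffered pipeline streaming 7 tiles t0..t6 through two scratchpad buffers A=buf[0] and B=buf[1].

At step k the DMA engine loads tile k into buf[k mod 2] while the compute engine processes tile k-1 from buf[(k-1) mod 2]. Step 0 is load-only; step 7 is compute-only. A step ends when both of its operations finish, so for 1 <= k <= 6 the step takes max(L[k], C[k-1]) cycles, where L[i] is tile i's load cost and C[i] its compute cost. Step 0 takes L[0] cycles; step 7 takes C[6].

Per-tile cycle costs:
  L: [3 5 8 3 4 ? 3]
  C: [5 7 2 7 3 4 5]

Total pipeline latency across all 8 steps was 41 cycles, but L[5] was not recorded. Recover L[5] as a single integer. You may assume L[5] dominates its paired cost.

step 0 | dur = L[0]=3 = 3
step 1 | dur = max(L[1]=5, C[0]=5) = 5
step 2 | dur = max(L[2]=8, C[1]=7) = 8
step 3 | dur = max(L[3]=3, C[2]=2) = 3
step 4 | dur = max(L[4]=4, C[3]=7) = 7
step 5 | dur = max(L[5]=?, C[4]=3) = L[5]  (unknown; binding)
step 6 | dur = max(L[6]=3, C[5]=4) = 4
step 7 | dur = C[6]=5 = 5
sum of known step durations = 35
dur[5] = total - known = 41 - 35 = 6
L[5] is the binding max in step 5, so L[5] = dur[5] = 6

L[5] = 6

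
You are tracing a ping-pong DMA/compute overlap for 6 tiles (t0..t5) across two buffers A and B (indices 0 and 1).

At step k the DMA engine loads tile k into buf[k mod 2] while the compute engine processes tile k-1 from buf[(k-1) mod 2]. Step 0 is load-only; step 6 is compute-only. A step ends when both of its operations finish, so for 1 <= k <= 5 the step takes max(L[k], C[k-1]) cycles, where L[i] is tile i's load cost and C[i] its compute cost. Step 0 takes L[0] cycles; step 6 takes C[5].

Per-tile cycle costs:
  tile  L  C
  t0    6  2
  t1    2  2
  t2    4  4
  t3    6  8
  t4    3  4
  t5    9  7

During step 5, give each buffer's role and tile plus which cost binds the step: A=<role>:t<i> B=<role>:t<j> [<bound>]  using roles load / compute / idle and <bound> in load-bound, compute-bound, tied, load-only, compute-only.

step 0: L[0]=6 → dur=6, Σ=6 | A=load:t0 B=idle [load-only]
step 1: L[1]=2 C[0]=2 → dur=2, Σ=8 | A=compute:t0 B=load:t1 [tied]
step 2: L[2]=4 C[1]=2 → dur=4, Σ=12 | A=load:t2 B=compute:t1 [load-bound]
step 3: L[3]=6 C[2]=4 → dur=6, Σ=18 | A=compute:t2 B=load:t3 [load-bound]
step 4: L[4]=3 C[3]=8 → dur=8, Σ=26 | A=load:t4 B=compute:t3 [compute-bound]
step 5: L[5]=9 C[4]=4 → dur=9, Σ=35 | A=compute:t4 B=load:t5 [load-bound]
step 6: C[5]=7 → dur=7, Σ=42 | A=idle B=compute:t5 [compute-only]

step 5: A=compute:t4 B=load:t5 [load-bound]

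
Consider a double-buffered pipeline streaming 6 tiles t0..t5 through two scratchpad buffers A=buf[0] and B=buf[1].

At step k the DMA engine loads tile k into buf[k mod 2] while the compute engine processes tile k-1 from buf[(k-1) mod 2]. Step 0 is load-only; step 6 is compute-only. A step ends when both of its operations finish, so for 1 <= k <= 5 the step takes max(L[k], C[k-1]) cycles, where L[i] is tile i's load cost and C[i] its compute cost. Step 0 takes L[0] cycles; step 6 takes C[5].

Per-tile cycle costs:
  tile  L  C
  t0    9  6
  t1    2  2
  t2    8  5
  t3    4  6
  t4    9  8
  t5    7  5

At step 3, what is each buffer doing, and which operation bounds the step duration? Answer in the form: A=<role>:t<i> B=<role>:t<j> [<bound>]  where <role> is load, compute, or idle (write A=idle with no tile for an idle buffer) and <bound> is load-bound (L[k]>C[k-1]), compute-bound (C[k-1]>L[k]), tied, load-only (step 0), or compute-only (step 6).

  0. 9=9c; end=9; A:t0 B:-
  1. max(2,6)=6c; end=15; A:t0 B:t1
  2. max(8,2)=8c; end=23; A:t2 B:t1
  3. max(4,5)=5c; end=28; A:t2 B:t3
  4. max(9,6)=9c; end=37; A:t4 B:t3
  5. max(7,8)=8c; end=45; A:t4 B:t5
  6. 5=5c; end=50; A:t4 B:t5

step 3: A=compute:t2 B=load:t3 [compute-bound]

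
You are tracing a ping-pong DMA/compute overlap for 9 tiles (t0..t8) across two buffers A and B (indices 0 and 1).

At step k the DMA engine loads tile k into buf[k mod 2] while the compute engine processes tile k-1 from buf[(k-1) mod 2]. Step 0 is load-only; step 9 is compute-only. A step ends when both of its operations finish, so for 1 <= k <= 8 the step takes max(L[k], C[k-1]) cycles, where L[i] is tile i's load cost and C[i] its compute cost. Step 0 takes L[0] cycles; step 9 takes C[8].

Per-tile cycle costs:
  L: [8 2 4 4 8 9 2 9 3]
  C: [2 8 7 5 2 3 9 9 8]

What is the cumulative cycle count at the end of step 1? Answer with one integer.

end_cycle[1] = 10

step 0: L[0]=8 → dur=8, Σ=8 | A=load:t0 B=idle [load-only]
step 1: L[1]=2 C[0]=2 → dur=2, Σ=10 | A=compute:t0 B=load:t1 [tied]
step 2: L[2]=4 C[1]=8 → dur=8, Σ=18 | A=load:t2 B=compute:t1 [compute-bound]
step 3: L[3]=4 C[2]=7 → dur=7, Σ=25 | A=compute:t2 B=load:t3 [compute-bound]
step 4: L[4]=8 C[3]=5 → dur=8, Σ=33 | A=load:t4 B=compute:t3 [load-bound]
step 5: L[5]=9 C[4]=2 → dur=9, Σ=42 | A=compute:t4 B=load:t5 [load-bound]
step 6: L[6]=2 C[5]=3 → dur=3, Σ=45 | A=load:t6 B=compute:t5 [compute-bound]
step 7: L[7]=9 C[6]=9 → dur=9, Σ=54 | A=compute:t6 B=load:t7 [tied]
step 8: L[8]=3 C[7]=9 → dur=9, Σ=63 | A=load:t8 B=compute:t7 [compute-bound]
step 9: C[8]=8 → dur=8, Σ=71 | A=compute:t8 B=idle [compute-only]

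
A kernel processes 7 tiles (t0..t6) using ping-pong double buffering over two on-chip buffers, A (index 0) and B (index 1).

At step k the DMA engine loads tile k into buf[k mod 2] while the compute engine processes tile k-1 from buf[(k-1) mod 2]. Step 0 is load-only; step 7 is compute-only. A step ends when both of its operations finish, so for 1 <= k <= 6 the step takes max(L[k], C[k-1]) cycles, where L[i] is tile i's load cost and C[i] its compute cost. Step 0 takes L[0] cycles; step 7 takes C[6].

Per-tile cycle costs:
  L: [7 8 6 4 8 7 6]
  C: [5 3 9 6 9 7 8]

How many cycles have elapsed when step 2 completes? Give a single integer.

k=0 load=t0/7c comp=- wait=7 total=7
k=1 load=t1/8c comp=t0/5c wait=8 total=15
k=2 load=t2/6c comp=t1/3c wait=6 total=21
k=3 load=t3/4c comp=t2/9c wait=9 total=30
k=4 load=t4/8c comp=t3/6c wait=8 total=38
k=5 load=t5/7c comp=t4/9c wait=9 total=47
k=6 load=t6/6c comp=t5/7c wait=7 total=54
k=7 load=- comp=t6/8c wait=8 total=62

end_cycle[2] = 21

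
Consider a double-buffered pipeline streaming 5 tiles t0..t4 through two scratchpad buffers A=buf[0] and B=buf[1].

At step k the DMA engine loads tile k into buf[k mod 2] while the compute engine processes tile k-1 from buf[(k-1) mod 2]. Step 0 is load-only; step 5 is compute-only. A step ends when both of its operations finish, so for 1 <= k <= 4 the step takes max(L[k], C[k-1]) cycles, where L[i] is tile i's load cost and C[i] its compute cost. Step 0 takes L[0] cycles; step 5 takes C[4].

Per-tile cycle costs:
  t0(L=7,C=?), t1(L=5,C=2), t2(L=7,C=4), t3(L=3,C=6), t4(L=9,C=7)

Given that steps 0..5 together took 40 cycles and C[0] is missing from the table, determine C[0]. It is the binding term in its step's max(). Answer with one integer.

step 0 | dur = L[0]=7 = 7
step 1 | dur = max(L[1]=5, C[0]=?) = C[0]  (unknown; binding)
step 2 | dur = max(L[2]=7, C[1]=2) = 7
step 3 | dur = max(L[3]=3, C[2]=4) = 4
step 4 | dur = max(L[4]=9, C[3]=6) = 9
step 5 | dur = C[4]=7 = 7
sum of known step durations = 34
dur[1] = total - known = 40 - 34 = 6
C[0] is the binding max in step 1, so C[0] = dur[1] = 6

C[0] = 6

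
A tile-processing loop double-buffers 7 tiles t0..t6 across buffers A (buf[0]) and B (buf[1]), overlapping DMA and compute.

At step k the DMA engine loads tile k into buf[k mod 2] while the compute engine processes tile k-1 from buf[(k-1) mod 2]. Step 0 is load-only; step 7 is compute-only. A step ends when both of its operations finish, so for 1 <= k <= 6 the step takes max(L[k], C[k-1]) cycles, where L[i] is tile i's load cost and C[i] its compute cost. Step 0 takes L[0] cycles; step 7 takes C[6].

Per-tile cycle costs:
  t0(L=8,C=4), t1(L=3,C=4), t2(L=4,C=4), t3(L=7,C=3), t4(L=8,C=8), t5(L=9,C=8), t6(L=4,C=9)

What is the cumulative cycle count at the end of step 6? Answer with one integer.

end_cycle[6] = 48

k=0 load=t0/8c comp=- wait=8 total=8
k=1 load=t1/3c comp=t0/4c wait=4 total=12
k=2 load=t2/4c comp=t1/4c wait=4 total=16
k=3 load=t3/7c comp=t2/4c wait=7 total=23
k=4 load=t4/8c comp=t3/3c wait=8 total=31
k=5 load=t5/9c comp=t4/8c wait=9 total=40
k=6 load=t6/4c comp=t5/8c wait=8 total=48
k=7 load=- comp=t6/9c wait=9 total=57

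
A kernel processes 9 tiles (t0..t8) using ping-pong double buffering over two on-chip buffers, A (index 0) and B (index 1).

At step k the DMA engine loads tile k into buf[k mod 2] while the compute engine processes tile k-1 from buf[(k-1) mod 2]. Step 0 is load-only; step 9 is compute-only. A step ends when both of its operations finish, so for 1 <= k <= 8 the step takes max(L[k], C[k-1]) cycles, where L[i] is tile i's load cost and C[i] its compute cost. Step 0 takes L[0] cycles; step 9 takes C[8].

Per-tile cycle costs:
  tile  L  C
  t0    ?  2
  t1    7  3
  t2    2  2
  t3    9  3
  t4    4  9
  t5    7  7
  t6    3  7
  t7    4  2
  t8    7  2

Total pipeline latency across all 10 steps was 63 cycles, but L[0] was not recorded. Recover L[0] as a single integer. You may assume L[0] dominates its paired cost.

L[0] = 8

step 0 | dur = L[0]=? = L[0]  (unknown; binding)
step 1 | dur = max(L[1]=7, C[0]=2) = 7
step 2 | dur = max(L[2]=2, C[1]=3) = 3
step 3 | dur = max(L[3]=9, C[2]=2) = 9
step 4 | dur = max(L[4]=4, C[3]=3) = 4
step 5 | dur = max(L[5]=7, C[4]=9) = 9
step 6 | dur = max(L[6]=3, C[5]=7) = 7
step 7 | dur = max(L[7]=4, C[6]=7) = 7
step 8 | dur = max(L[8]=7, C[7]=2) = 7
step 9 | dur = C[8]=2 = 2
sum of known step durations = 55
dur[0] = total - known = 63 - 55 = 8
L[0] is the binding max in step 0, so L[0] = dur[0] = 8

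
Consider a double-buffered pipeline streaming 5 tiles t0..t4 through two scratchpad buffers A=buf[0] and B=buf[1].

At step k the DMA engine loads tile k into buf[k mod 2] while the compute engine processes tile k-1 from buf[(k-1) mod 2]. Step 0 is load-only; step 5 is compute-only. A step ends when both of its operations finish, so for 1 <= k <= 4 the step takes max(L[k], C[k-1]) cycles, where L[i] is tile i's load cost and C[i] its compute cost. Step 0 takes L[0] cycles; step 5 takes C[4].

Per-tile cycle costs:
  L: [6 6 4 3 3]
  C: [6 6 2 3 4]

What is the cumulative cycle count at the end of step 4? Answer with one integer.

  0. 6=6c; end=6; A:t0 B:-
  1. max(6,6)=6c; end=12; A:t0 B:t1
  2. max(4,6)=6c; end=18; A:t2 B:t1
  3. max(3,2)=3c; end=21; A:t2 B:t3
  4. max(3,3)=3c; end=24; A:t4 B:t3
  5. 4=4c; end=28; A:t4 B:t3

end_cycle[4] = 24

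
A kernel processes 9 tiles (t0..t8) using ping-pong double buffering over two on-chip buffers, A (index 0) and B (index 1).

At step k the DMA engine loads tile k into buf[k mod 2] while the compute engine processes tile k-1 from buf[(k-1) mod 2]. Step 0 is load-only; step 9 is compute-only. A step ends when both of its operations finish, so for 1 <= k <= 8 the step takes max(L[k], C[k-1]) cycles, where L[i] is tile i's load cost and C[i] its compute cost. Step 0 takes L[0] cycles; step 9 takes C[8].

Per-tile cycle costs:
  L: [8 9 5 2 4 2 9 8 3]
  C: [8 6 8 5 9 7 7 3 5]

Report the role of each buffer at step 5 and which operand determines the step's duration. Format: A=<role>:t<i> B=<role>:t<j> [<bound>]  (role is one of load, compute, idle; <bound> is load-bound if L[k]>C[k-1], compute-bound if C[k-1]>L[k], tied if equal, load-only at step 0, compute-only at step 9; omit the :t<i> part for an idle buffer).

step 0: L[0]=8 → dur=8, Σ=8 | A=load:t0 B=idle [load-only]
step 1: L[1]=9 C[0]=8 → dur=9, Σ=17 | A=compute:t0 B=load:t1 [load-bound]
step 2: L[2]=5 C[1]=6 → dur=6, Σ=23 | A=load:t2 B=compute:t1 [compute-bound]
step 3: L[3]=2 C[2]=8 → dur=8, Σ=31 | A=compute:t2 B=load:t3 [compute-bound]
step 4: L[4]=4 C[3]=5 → dur=5, Σ=36 | A=load:t4 B=compute:t3 [compute-bound]
step 5: L[5]=2 C[4]=9 → dur=9, Σ=45 | A=compute:t4 B=load:t5 [compute-bound]
step 6: L[6]=9 C[5]=7 → dur=9, Σ=54 | A=load:t6 B=compute:t5 [load-bound]
step 7: L[7]=8 C[6]=7 → dur=8, Σ=62 | A=compute:t6 B=load:t7 [load-bound]
step 8: L[8]=3 C[7]=3 → dur=3, Σ=65 | A=load:t8 B=compute:t7 [tied]
step 9: C[8]=5 → dur=5, Σ=70 | A=compute:t8 B=idle [compute-only]

step 5: A=compute:t4 B=load:t5 [compute-bound]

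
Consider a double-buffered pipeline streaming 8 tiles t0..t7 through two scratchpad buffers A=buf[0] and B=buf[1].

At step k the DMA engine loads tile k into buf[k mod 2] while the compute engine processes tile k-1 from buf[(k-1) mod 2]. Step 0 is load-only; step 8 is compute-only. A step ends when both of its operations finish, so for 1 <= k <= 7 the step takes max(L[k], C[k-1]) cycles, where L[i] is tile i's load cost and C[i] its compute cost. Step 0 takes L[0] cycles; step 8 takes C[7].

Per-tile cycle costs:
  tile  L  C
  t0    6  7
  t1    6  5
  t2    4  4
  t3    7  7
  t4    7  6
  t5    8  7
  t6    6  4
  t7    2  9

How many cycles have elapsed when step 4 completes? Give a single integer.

[0] DMA t0→A (6c) ∥ CU idle ⇒ 6c, clock 6
[1] DMA t1→B (6c) ∥ CU A:t0 (7c) ⇒ 7c, clock 13
[2] DMA t2→A (4c) ∥ CU B:t1 (5c) ⇒ 5c, clock 18
[3] DMA t3→B (7c) ∥ CU A:t2 (4c) ⇒ 7c, clock 25
[4] DMA t4→A (7c) ∥ CU B:t3 (7c) ⇒ 7c, clock 32
[5] DMA t5→B (8c) ∥ CU A:t4 (6c) ⇒ 8c, clock 40
[6] DMA t6→A (6c) ∥ CU B:t5 (7c) ⇒ 7c, clock 47
[7] DMA t7→B (2c) ∥ CU A:t6 (4c) ⇒ 4c, clock 51
[8] DMA idle ∥ CU B:t7 (9c) ⇒ 9c, clock 60

end_cycle[4] = 32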